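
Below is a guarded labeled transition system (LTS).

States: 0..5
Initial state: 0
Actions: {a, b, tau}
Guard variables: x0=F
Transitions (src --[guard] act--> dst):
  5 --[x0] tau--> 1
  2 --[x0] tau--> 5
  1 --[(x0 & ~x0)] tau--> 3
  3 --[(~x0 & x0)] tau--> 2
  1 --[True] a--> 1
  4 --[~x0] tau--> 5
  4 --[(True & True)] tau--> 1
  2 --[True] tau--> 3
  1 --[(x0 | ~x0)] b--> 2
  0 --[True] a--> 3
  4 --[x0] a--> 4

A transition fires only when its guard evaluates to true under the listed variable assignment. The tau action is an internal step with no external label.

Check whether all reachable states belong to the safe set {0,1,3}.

Answer: INVARIANT HOLDS

Trace:
Inv-set: {0,1,3}
Reach set: {0,3}
  0: ok
  3: ok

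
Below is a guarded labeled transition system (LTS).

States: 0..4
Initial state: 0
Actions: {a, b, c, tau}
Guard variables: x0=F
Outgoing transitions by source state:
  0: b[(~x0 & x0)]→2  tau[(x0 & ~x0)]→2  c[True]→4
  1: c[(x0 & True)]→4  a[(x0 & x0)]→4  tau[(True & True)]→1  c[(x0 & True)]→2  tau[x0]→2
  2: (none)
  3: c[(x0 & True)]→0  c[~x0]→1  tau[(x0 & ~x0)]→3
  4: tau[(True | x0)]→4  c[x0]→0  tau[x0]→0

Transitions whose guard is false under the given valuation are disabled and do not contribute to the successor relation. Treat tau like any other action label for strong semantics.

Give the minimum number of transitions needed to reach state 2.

BFS to 2:
  L0 = {0}
  L1 = {4}
2 never appears.

Answer: UNREACHABLE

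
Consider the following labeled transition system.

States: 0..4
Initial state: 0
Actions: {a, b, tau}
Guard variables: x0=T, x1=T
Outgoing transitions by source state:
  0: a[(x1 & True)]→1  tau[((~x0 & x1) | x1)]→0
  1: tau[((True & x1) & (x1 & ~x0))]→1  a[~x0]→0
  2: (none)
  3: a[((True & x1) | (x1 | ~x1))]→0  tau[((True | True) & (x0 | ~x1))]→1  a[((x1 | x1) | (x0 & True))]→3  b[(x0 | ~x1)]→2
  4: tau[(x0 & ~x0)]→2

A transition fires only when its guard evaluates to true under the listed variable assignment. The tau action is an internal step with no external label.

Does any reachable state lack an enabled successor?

Answer: DEADLOCK at state 1

Analysis:
Reachable = {0,1}
  0: a→1  tau→0  [2 out]
  1: ∅  [no exit]
trace reaching 1: a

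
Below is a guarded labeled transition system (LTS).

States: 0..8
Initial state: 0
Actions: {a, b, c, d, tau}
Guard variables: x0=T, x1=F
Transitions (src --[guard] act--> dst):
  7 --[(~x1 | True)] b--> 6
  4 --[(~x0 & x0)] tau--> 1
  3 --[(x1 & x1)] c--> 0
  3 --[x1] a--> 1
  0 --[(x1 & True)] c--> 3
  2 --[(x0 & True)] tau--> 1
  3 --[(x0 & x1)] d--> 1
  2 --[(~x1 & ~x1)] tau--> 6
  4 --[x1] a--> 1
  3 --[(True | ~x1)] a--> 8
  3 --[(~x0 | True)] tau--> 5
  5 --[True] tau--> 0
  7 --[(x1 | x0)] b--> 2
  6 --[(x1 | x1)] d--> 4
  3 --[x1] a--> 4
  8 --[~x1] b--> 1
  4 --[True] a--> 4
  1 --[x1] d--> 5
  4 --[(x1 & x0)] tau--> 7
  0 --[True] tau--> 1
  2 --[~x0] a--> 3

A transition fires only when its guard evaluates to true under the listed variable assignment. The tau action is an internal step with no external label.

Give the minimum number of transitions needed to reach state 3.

BFS to 3:
  Layer 0: {0}
  Layer 1: {1}
3 never appears.

Answer: UNREACHABLE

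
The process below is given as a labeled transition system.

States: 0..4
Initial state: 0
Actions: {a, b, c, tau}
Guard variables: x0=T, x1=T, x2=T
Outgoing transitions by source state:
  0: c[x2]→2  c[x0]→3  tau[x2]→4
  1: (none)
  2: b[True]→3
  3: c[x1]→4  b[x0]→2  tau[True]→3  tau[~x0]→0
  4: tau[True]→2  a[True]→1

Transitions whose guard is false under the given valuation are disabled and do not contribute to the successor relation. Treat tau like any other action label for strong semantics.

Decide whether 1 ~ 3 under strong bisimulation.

Answer: NOT BISIMILAR

Analysis:
Bisimulation quotient by refinement:
  π0 = {{0,1,2,3,4}}
  π1 = {{0},{1},{2},{3},{4}}
stable after 2 split(s): 5 block(s)
1∈{1}, 3∈{3}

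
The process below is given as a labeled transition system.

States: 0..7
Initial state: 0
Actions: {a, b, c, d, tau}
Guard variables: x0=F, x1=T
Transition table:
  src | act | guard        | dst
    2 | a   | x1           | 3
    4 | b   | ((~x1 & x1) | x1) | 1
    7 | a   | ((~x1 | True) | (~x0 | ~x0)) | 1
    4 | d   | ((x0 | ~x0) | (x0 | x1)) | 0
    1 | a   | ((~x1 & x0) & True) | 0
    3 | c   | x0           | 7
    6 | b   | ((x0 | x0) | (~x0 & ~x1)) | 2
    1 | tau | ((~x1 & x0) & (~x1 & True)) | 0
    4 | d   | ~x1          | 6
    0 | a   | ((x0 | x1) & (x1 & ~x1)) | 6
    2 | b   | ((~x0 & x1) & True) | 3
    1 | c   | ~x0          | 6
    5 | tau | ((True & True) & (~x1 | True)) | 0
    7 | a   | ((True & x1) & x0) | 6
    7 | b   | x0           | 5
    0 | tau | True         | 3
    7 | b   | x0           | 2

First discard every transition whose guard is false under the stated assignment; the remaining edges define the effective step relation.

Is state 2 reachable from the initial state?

After dropping false guards: 8 live edges.
L0 = {0}
L1 = {3}  total {0,3}
Reach set: {0,3}

Answer: UNREACHABLE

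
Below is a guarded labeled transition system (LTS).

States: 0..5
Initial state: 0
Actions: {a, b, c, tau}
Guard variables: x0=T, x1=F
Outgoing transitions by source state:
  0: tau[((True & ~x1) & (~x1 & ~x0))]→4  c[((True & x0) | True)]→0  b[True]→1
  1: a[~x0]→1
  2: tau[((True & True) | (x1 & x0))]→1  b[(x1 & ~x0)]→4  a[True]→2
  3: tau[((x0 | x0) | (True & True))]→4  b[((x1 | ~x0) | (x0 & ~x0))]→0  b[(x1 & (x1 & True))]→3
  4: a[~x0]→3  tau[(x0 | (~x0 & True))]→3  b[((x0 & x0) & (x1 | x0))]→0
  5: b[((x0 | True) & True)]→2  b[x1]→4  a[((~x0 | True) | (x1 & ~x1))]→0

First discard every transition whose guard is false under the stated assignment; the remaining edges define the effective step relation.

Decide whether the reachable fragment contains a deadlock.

R = {0,1}
  0: b→1  c→0  [2 exit(s)]
  1: ∅  [STUCK]
Path to 1: b

Answer: DEADLOCK at state 1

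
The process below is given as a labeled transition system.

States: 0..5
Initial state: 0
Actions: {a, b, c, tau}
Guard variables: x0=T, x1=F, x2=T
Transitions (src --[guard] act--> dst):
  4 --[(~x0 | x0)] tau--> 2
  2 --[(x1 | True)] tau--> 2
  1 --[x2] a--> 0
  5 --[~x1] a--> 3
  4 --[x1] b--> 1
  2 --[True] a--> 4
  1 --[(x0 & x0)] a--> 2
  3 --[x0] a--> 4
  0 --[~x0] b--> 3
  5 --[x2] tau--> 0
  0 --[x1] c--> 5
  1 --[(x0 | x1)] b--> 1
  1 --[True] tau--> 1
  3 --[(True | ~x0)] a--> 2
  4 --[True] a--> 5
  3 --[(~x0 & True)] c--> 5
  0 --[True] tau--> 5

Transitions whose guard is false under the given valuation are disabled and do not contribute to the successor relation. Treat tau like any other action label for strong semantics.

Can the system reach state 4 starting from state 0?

After dropping false guards: 13 live edges.
L0 = {0}
L1 = {5}  now seen {0,5}
L2 = {3}  now seen {0,3,5}
L3 = {2,4}  now seen {0,2,3,4,5}
Reachable = {0,2,3,4,5}
witness 4: tau·a·a

Answer: REACHABLE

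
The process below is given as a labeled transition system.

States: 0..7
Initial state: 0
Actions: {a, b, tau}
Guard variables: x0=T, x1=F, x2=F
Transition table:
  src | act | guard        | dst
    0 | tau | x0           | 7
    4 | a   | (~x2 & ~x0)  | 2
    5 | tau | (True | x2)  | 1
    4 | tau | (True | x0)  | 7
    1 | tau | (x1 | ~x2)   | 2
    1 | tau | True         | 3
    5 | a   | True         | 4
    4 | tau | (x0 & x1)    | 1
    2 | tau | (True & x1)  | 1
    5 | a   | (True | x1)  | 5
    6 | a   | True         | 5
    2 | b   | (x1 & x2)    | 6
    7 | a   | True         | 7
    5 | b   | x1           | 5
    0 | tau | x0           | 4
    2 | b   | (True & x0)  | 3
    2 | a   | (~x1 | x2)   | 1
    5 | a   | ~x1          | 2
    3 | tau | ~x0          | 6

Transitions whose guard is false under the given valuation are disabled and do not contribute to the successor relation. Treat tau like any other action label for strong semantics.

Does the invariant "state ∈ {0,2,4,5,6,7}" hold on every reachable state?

Answer: INVARIANT HOLDS

Trace:
Allowed set {0,2,4,5,6,7}
Reachable = {0,4,7}
  0: ✓
  4: ✓
  7: ✓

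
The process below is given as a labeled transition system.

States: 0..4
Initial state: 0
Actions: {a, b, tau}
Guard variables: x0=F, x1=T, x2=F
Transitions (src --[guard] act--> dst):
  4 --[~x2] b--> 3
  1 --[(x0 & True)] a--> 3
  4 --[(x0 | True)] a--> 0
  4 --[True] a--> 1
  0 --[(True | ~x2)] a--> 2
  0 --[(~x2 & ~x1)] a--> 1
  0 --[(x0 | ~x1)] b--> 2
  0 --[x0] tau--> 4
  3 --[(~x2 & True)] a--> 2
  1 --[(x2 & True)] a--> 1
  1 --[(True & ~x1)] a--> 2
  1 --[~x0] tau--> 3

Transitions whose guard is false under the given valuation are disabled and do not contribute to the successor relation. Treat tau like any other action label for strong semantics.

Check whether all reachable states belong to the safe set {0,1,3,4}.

Inv-set: {0,1,3,4}
R = {0,2}
  0: safe
  2: VIOLATES
witness against invariant: a → 2

Answer: INVARIANT VIOLATED at state 2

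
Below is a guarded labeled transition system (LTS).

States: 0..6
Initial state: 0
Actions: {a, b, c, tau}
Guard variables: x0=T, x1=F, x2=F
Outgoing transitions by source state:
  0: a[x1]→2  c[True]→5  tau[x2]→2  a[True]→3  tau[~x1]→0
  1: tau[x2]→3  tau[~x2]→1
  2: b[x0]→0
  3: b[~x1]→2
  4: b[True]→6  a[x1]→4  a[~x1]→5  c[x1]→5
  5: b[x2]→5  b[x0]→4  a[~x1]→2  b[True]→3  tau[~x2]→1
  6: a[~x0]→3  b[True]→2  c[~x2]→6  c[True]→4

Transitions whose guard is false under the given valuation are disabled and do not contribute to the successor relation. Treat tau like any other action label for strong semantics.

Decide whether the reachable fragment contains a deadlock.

Answer: DEADLOCK-FREE

Trace:
R = {0,1,2,3,4,5,6}
  0: a→3  c→5  tau→0  [3 out]
  1: tau→1  [1 out]
  2: b→0  [1 out]
  3: b→2  [1 out]
  4: a→5  b→6  [2 out]
  5: a→2  b→3  b→4  tau→1  [4 out]
  6: b→2  c→4  c→6  [3 out]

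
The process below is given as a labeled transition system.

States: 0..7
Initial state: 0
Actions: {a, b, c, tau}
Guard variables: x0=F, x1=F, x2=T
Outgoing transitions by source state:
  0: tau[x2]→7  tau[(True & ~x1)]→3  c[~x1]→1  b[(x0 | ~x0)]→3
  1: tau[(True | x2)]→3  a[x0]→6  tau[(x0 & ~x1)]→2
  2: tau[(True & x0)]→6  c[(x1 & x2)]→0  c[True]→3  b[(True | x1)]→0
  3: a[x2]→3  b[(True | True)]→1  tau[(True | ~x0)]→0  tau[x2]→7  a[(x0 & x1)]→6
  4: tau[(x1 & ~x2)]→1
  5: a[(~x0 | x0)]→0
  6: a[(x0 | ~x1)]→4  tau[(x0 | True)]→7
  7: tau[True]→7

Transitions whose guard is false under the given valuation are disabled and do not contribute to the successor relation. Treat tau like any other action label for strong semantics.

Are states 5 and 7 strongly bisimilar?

Compute ~ classes (split until stable):
  round 0: {{0,1,2,3,4,5,6,7}}
  round 1: {{0},{1,7},{2},{3},{4},{5},{6}}
  round 2: {{0},{1},{2},{3},{4},{5},{6},{7}}
Fixed point at round 3; 8 class(es).
[5]={5}  [7]={7}

Answer: NOT BISIMILAR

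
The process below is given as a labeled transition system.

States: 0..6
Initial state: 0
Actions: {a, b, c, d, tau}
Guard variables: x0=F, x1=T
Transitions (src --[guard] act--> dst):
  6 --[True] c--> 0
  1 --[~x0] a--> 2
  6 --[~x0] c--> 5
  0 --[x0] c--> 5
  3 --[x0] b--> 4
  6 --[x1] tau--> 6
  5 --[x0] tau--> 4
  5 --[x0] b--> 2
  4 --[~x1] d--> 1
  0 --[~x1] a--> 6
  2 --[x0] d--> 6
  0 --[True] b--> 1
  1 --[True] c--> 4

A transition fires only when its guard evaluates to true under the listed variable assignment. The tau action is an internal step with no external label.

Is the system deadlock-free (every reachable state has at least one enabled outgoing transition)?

Answer: DEADLOCK at state 2

Trace:
Reach set: {0,1,2,4}
  0: b→1  [1 out]
  1: a→2  c→4  [2 out]
  2: ∅  [deadlock]
  4: ∅  [deadlock]
Path to 2: b·a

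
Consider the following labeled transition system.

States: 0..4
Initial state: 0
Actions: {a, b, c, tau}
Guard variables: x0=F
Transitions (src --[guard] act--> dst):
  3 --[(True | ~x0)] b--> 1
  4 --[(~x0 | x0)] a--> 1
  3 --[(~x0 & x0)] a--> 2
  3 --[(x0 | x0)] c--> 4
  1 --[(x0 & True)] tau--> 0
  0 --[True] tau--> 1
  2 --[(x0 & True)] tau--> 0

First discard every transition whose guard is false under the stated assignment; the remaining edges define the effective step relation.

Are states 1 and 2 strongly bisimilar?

Answer: BISIMILAR

Trace:
Refine partition for ~:
  round 0: {{0,1,2,3,4}}
  round 1: {{0},{1,2},{3},{4}}
stable after 2 split(s): 4 block(s)
class of 1: {1,2}; class of 2: {1,2}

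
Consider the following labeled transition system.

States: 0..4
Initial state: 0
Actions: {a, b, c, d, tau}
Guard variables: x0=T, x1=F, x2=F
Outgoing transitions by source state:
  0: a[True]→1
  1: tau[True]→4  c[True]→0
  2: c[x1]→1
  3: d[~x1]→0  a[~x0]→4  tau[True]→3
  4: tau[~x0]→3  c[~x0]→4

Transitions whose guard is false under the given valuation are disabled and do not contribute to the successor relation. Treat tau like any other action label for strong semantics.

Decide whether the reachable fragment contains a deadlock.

R = {0,1,4}
  0: a→1  [1 out]
  1: c→0  tau→4  [2 out]
  4: ∅  [deadlock]
trace reaching 4: a·tau

Answer: DEADLOCK at state 4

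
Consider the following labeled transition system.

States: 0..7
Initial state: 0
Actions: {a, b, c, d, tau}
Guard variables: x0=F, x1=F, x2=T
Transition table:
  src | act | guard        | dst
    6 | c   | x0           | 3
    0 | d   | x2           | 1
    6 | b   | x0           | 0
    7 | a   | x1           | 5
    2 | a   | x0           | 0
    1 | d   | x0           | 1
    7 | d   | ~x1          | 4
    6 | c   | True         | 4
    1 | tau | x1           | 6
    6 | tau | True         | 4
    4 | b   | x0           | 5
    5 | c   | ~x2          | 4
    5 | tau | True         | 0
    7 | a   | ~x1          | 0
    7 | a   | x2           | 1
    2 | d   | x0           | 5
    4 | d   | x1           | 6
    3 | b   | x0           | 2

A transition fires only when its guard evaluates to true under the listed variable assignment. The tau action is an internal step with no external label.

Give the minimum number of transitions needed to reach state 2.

Answer: UNREACHABLE

Working:
Layered search for 2:
  depth 0: {0}
  depth 1: {1}
2 never appears.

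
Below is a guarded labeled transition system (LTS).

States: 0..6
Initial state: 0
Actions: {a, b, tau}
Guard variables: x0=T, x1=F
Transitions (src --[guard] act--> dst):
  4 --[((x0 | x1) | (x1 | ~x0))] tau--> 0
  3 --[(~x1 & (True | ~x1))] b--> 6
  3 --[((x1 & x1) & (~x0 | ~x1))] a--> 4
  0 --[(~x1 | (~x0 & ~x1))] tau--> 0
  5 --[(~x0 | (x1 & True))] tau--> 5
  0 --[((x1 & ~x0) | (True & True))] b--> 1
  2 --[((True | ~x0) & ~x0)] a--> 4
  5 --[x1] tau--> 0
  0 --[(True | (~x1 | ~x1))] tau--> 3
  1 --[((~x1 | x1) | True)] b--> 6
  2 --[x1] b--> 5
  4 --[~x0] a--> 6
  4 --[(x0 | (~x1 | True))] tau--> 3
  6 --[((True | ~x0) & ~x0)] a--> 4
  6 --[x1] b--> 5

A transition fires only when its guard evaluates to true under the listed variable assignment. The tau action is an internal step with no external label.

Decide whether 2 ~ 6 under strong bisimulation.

Answer: BISIMILAR

Trace:
Compute ~ classes (split until stable):
  round 0: {{0,1,2,3,4,5,6}}
  round 1: {{0},{1,3},{2,5,6},{4}}
stable after 2 split(s): 4 block(s)
[2]={2,5,6}  [6]={2,5,6}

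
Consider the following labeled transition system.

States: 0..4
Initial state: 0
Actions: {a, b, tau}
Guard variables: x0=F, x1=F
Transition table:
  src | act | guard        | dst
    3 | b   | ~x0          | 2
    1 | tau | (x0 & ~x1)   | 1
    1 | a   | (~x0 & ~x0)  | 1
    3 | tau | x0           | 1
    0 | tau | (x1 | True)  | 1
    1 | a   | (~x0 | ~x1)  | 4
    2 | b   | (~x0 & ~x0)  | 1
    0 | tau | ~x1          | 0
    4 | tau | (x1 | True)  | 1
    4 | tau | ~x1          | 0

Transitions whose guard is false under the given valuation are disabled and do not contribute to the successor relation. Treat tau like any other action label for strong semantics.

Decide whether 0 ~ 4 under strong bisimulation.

Answer: BISIMILAR

Trace:
Refine partition for ~:
  π0 = {{0,1,2,3,4}}
  π1 = {{0,4},{1},{2,3}}
  π2 = {{0,4},{1},{2},{3}}
Fixed point at round 3; 4 class(es).
class of 0: {0,4}; class of 4: {0,4}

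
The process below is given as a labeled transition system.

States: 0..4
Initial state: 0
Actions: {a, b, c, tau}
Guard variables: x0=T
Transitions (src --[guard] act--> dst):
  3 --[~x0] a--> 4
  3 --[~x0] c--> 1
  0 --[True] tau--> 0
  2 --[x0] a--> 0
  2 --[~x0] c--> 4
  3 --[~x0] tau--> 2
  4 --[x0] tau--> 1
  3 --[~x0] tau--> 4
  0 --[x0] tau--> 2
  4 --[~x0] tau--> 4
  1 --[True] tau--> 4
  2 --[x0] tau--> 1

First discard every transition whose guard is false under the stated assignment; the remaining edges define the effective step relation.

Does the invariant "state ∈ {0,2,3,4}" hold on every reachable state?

Allowed set {0,2,3,4}
R = {0,1,2,4}
  0: safe
  1: VIOLATES
  2: safe
  4: safe
reach 1 via tau·tau — violates

Answer: INVARIANT VIOLATED at state 1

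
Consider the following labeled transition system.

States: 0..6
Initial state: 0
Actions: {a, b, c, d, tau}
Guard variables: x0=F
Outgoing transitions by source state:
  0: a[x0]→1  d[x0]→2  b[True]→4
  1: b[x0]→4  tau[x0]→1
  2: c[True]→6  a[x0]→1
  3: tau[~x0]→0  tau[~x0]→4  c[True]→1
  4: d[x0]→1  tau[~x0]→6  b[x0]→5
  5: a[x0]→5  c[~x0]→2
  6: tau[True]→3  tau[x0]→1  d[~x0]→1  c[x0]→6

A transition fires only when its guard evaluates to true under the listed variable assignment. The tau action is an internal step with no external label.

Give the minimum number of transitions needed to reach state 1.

Layered search for 1:
  Layer 0: {0}
  Layer 1: {4}
  Layer 2: {6}
  Layer 3: {1,3}
1 enters at depth 3; path b·tau·d

Answer: 3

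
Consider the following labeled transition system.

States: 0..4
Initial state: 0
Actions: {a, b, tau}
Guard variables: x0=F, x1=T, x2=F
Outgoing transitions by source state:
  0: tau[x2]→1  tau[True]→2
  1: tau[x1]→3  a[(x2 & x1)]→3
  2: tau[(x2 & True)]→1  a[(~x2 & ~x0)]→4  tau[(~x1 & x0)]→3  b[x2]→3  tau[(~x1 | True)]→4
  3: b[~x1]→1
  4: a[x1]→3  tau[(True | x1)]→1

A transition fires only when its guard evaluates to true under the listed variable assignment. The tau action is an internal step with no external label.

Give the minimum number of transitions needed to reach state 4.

Layered search for 4:
  L0 = {0}
  L1 = {2}
  L2 = {4}
4 enters at depth 2; path tau·a

Answer: 2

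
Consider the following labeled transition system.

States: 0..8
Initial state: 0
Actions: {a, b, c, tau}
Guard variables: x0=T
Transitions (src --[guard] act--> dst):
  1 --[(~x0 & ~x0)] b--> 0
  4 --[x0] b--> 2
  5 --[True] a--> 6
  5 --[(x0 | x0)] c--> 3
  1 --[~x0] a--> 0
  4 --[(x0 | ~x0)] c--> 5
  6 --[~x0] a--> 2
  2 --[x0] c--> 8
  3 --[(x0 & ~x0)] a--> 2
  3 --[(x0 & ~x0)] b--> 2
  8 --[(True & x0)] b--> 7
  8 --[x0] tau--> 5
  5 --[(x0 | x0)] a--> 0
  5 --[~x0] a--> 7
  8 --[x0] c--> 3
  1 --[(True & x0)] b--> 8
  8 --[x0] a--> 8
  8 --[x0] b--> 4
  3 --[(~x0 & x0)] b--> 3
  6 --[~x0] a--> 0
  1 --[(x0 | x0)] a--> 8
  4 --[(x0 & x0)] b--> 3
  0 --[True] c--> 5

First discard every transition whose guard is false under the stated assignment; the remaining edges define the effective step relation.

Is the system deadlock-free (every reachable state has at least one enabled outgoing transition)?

Reachable = {0,3,5,6}
  0: c→5  [deg 1]
  3: ∅  [deadlock]
  5: a→0  a→6  c→3  [deg 3]
  6: ∅  [deadlock]
Path to 3: c·c

Answer: DEADLOCK at state 3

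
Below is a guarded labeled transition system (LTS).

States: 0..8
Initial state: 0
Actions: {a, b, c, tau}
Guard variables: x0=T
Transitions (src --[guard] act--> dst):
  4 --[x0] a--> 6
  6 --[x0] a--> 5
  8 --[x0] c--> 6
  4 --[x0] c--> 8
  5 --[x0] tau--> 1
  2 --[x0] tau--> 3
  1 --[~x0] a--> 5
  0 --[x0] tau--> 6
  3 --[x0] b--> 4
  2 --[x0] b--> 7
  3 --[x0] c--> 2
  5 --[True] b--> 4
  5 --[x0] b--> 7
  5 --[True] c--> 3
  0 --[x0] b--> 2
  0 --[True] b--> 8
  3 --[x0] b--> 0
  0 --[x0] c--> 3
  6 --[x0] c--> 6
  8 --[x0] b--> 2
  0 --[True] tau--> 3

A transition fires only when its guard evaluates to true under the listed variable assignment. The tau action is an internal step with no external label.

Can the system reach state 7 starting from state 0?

Answer: REACHABLE

Analysis:
Guard filter leaves 20 enabled edge(s).
depth 0: {0}
depth 1: {2,3,6,8}  now seen {0,2,3,6,8}
depth 2: {4,5,7}  now seen {0,2,3,4,5,6,7,8}
depth 3: {1}  now seen {0,1,2,3,4,5,6,7,8}
Reachable = {0,1,2,3,4,5,6,7,8}
trace reaching 7: b·b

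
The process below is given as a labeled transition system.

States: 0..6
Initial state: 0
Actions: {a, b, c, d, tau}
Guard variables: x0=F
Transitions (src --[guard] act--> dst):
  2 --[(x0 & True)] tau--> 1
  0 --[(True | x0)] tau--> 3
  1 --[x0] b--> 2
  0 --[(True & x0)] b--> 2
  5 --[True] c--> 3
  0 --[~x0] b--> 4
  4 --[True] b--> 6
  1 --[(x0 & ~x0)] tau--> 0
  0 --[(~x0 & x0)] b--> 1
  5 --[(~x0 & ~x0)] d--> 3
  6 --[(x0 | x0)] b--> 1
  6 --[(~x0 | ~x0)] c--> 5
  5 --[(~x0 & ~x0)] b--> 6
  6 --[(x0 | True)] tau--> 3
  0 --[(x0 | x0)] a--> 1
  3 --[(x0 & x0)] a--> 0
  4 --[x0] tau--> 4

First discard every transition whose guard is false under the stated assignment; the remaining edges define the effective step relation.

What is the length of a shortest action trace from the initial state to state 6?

Breadth-first toward 6:
  depth 0: {0}
  depth 1: {3,4}
  depth 2: {6}
depth(6)=2, e.g. b·b

Answer: 2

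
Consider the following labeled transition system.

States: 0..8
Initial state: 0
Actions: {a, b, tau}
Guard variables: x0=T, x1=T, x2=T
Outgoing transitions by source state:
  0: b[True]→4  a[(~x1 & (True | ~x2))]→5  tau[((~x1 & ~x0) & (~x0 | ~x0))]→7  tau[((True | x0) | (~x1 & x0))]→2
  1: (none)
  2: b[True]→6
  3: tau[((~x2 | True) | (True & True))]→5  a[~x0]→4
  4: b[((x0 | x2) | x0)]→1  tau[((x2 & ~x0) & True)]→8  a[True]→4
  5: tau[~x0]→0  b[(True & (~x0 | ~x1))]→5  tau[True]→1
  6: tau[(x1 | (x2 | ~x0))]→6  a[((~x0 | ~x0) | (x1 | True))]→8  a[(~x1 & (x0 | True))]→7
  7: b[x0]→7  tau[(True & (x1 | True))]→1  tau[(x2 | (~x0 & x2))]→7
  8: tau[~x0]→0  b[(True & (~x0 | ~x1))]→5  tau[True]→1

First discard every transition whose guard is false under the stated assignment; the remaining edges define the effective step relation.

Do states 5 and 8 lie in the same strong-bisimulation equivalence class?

Bisimulation quotient by refinement:
  π0 = {{0,1,2,3,4,5,6,7,8}}
  π1 = {{0,7},{1},{2},{3,5,8},{4},{6}}
  π2 = {{0},{1},{2},{3},{4},{5,8},{6},{7}}
8 equivalence class(es) (converged in 3)
[5]={5,8}  [8]={5,8}

Answer: BISIMILAR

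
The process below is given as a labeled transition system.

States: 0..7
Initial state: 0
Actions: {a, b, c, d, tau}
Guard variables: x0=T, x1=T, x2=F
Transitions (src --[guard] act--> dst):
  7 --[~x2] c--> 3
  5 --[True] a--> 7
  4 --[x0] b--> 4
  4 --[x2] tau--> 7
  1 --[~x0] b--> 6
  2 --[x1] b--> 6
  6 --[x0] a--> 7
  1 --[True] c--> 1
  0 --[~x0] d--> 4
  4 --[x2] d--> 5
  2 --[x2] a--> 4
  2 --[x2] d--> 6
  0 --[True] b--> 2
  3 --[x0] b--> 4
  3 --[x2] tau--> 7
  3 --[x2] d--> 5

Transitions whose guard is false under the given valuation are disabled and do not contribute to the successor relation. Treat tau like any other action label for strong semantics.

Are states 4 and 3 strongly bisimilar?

Compute ~ classes (split until stable):
  π0 = {{0,1,2,3,4,5,6,7}}
  π1 = {{0,2,3,4},{1,7},{5,6}}
  π2 = {{0,3,4},{1},{2},{5,6},{7}}
  π3 = {{0},{1},{2},{3,4},{5,6},{7}}
stable after 4 split(s): 6 block(s)
[4]={3,4}  [3]={3,4}

Answer: BISIMILAR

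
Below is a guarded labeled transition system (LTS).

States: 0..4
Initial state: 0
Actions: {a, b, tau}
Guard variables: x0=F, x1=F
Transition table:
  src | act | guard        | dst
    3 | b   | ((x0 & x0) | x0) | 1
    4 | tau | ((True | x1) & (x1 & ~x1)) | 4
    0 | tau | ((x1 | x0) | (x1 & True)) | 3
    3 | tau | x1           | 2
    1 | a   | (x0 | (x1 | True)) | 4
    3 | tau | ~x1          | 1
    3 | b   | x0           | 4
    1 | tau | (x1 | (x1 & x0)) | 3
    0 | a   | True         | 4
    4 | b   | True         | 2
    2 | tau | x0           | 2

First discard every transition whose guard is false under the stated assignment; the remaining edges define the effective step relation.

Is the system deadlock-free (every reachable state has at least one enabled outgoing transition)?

Reachable = {0,2,4}
  0: a→4  [deg 1]
  2: ∅  [STUCK]
  4: b→2  [deg 1]
trace reaching 2: a·b

Answer: DEADLOCK at state 2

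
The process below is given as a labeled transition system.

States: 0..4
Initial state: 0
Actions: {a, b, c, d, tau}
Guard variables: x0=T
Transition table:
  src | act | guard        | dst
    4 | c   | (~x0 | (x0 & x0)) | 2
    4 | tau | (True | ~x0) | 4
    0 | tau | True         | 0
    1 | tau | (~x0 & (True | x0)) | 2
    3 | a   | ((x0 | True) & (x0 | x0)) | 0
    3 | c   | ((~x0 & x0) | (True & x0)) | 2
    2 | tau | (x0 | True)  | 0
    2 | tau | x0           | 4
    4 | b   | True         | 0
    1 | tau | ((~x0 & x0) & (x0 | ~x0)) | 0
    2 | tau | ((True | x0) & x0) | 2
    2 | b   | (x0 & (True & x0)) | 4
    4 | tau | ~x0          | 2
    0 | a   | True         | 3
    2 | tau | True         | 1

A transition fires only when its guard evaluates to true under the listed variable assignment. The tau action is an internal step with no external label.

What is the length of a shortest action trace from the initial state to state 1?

Breadth-first toward 1:
  L0 = {0}
  L1 = {3}
  L2 = {2}
  L3 = {1,4}
depth(1)=3, e.g. a·c·tau

Answer: 3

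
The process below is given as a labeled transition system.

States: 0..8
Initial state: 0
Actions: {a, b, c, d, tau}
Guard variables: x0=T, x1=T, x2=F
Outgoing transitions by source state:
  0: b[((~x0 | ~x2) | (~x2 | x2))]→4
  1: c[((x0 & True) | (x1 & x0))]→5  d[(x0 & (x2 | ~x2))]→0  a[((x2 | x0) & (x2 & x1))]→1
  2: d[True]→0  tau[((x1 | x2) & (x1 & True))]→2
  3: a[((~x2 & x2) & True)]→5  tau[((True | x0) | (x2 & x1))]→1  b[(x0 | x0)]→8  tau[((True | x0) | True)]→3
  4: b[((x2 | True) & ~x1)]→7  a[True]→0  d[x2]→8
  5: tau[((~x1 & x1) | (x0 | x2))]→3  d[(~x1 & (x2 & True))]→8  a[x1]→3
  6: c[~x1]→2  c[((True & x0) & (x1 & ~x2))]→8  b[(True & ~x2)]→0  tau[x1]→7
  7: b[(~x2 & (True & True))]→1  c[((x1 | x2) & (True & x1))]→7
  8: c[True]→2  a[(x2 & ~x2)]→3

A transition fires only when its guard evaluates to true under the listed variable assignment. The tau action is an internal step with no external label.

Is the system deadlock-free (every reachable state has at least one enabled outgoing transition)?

Answer: DEADLOCK-FREE

Working:
Reach set: {0,4}
  0: b→4  [1 out]
  4: a→0  [1 out]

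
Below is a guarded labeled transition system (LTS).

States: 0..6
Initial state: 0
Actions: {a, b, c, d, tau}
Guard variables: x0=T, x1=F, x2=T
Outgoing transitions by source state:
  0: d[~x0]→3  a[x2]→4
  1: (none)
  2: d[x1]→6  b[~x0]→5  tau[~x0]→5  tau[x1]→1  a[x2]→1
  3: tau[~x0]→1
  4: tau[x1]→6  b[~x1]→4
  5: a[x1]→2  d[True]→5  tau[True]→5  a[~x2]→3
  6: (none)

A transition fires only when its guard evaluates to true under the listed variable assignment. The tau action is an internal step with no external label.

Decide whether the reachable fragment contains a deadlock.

Answer: DEADLOCK-FREE

Analysis:
Reachable = {0,4}
  0: a→4  [1 out]
  4: b→4  [1 out]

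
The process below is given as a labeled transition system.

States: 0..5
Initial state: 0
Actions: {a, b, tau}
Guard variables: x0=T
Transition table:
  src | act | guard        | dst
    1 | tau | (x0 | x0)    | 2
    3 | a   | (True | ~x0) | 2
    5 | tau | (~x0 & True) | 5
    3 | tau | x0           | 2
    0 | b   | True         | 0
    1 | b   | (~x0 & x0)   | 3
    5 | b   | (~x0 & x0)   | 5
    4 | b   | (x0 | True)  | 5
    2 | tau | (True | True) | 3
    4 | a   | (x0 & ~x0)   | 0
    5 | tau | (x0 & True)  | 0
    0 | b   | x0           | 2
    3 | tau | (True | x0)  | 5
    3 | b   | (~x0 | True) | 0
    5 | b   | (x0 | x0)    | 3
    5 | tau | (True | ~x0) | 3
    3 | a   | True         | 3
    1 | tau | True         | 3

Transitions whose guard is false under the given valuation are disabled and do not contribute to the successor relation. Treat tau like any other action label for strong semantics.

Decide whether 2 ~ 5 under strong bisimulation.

Answer: NOT BISIMILAR

Trace:
Refine partition for ~:
  π0 = {{0,1,2,3,4,5}}
  π1 = {{0,4},{1,2},{3},{5}}
  π2 = {{0},{1},{2},{3},{4},{5}}
Fixed point at round 3; 6 class(es).
[2]={2}  [5]={5}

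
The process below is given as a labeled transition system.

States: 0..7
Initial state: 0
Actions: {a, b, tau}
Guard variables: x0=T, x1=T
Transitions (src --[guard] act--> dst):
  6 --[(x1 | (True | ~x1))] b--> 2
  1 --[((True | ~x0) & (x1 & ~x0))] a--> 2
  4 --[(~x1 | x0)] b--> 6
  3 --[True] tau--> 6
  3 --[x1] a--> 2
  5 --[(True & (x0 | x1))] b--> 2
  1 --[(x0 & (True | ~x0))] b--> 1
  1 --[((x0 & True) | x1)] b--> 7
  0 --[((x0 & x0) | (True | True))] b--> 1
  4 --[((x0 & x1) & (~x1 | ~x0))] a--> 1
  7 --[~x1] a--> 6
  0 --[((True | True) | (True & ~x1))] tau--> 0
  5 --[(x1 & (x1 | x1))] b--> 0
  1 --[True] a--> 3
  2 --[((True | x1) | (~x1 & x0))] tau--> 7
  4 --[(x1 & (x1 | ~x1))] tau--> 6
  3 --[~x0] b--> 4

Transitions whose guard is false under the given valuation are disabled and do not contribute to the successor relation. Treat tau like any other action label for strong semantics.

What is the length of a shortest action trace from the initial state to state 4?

Answer: UNREACHABLE

Working:
Layered search for 4:
  depth 0: {0}
  depth 1: {1}
  depth 2: {3,7}
  depth 3: {2,6}
4 never appears.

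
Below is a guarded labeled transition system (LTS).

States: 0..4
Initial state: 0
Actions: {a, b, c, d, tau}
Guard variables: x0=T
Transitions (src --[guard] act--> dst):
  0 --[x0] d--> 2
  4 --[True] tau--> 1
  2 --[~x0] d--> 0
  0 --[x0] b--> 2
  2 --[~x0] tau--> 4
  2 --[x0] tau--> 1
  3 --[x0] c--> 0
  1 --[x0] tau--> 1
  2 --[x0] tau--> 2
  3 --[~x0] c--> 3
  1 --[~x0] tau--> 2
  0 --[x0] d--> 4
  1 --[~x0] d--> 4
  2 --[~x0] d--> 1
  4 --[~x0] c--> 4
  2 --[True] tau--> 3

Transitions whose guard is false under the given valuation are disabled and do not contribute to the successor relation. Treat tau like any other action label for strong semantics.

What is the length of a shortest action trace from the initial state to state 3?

BFS to 3:
  depth 0: {0}
  depth 1: {2,4}
  depth 2: {1,3}
3 enters at depth 2; path b·tau

Answer: 2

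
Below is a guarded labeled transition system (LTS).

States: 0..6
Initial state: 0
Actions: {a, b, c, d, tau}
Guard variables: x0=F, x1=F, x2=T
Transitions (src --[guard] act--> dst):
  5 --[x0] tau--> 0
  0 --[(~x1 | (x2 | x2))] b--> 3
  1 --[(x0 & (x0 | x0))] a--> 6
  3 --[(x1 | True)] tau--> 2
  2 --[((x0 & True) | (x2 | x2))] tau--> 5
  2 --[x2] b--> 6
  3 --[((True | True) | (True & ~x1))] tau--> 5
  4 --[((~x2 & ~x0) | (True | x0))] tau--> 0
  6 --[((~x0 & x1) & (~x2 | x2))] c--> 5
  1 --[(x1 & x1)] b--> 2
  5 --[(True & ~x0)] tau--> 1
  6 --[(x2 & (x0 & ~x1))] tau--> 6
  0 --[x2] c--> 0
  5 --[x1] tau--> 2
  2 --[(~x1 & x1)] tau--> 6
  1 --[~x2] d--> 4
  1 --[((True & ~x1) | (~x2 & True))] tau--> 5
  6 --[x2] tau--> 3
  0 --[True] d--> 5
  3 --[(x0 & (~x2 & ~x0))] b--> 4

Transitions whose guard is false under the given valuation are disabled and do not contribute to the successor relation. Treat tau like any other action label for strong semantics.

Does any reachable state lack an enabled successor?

Answer: DEADLOCK-FREE

Analysis:
R = {0,1,2,3,5,6}
  0: b→3  c→0  d→5  [3 exit(s)]
  1: tau→5  [1 exit(s)]
  2: b→6  tau→5  [2 exit(s)]
  3: tau→2  tau→5  [2 exit(s)]
  5: tau→1  [1 exit(s)]
  6: tau→3  [1 exit(s)]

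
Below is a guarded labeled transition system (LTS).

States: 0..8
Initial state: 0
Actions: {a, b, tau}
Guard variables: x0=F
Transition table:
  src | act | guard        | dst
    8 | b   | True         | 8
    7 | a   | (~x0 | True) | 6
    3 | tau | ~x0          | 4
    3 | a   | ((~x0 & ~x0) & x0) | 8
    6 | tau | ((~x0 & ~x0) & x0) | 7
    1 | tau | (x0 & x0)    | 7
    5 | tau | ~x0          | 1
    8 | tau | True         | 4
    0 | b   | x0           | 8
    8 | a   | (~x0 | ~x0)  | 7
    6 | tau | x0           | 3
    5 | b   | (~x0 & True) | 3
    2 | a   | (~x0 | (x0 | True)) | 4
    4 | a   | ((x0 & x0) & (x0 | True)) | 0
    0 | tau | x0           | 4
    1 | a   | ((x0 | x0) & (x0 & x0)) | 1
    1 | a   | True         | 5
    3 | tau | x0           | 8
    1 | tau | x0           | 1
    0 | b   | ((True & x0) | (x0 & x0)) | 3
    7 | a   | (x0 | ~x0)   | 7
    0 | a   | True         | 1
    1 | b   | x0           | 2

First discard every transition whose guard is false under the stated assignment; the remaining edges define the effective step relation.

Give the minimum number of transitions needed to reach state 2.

Layered search for 2:
  Layer 0: {0}
  Layer 1: {1}
  Layer 2: {5}
  Layer 3: {3}
  Layer 4: {4}
2 never appears.

Answer: UNREACHABLE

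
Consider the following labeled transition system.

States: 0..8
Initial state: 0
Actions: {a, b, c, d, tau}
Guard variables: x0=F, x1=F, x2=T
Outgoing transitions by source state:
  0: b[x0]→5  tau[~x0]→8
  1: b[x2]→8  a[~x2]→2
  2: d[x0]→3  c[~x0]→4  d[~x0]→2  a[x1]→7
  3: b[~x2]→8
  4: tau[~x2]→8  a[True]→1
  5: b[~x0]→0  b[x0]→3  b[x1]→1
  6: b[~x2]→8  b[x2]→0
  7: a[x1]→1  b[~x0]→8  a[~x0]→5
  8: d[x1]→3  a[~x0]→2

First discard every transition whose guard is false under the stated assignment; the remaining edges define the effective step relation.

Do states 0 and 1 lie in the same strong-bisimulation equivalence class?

Answer: NOT BISIMILAR

Analysis:
Bisimulation quotient by refinement:
  π0 = {{0,1,2,3,4,5,6,7,8}}
  π1 = {{0},{1,5,6},{2},{3},{4,8},{7}}
  π2 = {{0},{1},{2},{3},{4},{5,6},{7},{8}}
stable after 3 split(s): 8 block(s)
[0]={0}  [1]={1}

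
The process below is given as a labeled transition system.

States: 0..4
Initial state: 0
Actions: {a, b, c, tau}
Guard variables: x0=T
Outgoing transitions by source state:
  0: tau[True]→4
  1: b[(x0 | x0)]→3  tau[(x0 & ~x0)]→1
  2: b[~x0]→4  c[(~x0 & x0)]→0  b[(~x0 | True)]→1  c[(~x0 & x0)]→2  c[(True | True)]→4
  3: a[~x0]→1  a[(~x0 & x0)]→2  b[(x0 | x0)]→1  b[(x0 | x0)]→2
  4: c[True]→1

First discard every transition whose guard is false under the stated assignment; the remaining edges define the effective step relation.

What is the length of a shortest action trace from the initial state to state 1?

Layered search for 1:
  L0 = {0}
  L1 = {4}
  L2 = {1}
first hit 1 at d=2 via tau·c

Answer: 2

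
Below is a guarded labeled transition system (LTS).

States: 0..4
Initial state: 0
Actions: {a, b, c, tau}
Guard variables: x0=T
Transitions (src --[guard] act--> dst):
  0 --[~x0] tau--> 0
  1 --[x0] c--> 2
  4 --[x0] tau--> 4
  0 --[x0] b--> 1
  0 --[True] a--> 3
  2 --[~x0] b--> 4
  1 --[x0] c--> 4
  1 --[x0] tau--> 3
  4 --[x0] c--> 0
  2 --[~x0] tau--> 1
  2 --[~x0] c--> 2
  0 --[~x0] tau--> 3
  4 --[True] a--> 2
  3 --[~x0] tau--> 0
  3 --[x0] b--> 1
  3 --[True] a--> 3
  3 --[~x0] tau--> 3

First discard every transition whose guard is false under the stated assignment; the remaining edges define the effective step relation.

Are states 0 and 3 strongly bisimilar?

Refine partition for ~:
  π0 = {{0,1,2,3,4}}
  π1 = {{0,3},{1},{2},{4}}
stable after 2 split(s): 4 block(s)
class of 0: {0,3}; class of 3: {0,3}

Answer: BISIMILAR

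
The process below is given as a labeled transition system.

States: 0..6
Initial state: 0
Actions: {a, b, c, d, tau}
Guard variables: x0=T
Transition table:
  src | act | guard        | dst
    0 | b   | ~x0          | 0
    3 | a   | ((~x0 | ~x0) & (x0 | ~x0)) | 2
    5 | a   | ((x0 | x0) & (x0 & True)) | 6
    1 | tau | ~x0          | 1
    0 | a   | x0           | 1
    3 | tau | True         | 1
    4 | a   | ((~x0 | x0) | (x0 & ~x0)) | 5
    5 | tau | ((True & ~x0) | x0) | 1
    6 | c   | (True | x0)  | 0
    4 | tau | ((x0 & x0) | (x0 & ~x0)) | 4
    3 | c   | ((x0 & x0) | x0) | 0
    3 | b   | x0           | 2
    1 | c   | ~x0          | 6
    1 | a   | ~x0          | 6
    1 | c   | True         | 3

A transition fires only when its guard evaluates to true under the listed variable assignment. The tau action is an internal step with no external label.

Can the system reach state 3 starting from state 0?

10 transition(s) survive guard evaluation.
L0 = {0}
L1 = {1}  total {0,1}
L2 = {3}  total {0,1,3}
L3 = {2}  total {0,1,2,3}
Reachable = {0,1,2,3}
trace reaching 3: a·c

Answer: REACHABLE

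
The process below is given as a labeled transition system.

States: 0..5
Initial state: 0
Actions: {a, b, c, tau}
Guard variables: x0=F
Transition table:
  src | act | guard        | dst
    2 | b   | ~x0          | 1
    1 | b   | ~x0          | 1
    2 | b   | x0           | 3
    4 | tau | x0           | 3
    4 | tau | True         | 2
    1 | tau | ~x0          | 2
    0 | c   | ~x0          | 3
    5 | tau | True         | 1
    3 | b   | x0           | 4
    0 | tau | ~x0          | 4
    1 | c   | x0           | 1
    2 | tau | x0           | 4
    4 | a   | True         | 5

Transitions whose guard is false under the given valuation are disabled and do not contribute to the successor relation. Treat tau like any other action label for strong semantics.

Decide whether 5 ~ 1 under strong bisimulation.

Refine partition for ~:
  P[0] = {{0,1,2,3,4,5}}
  P[1] = {{0},{1},{2},{3},{4},{5}}
6 equivalence class(es) (converged in 2)
[5]={5}  [1]={1}

Answer: NOT BISIMILAR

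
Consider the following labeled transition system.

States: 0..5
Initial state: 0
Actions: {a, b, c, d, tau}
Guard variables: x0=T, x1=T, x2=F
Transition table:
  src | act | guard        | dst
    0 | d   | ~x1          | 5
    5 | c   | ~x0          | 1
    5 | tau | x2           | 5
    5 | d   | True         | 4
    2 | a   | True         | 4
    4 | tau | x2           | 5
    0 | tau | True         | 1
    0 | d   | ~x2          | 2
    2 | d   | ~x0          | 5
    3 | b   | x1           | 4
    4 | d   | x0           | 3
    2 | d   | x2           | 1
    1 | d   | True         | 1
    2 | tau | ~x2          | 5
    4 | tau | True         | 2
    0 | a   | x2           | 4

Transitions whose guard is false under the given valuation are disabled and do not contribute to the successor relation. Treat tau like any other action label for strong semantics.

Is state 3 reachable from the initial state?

Answer: REACHABLE

Trace:
Guard filter leaves 9 enabled edge(s).
depth 0: {0}
depth 1: {1,2}  now seen {0,1,2}
depth 2: {4,5}  now seen {0,1,2,4,5}
depth 3: {3}  now seen {0,1,2,3,4,5}
Reach set: {0,1,2,3,4,5}
witness 3: d·a·d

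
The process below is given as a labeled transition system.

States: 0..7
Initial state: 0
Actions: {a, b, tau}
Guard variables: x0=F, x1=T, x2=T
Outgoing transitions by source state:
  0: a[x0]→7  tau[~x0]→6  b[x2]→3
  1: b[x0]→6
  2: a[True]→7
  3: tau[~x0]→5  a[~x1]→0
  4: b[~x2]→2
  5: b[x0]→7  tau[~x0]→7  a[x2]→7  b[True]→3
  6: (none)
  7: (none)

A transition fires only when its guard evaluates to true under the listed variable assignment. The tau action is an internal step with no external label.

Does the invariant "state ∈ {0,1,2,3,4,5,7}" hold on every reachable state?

Allowed set {0,1,2,3,4,5,7}
R = {0,3,5,6,7}
  0: ok
  3: ok
  5: ok
  6: ✗ unsafe
  7: ok
counterexample path to 6: tau

Answer: INVARIANT VIOLATED at state 6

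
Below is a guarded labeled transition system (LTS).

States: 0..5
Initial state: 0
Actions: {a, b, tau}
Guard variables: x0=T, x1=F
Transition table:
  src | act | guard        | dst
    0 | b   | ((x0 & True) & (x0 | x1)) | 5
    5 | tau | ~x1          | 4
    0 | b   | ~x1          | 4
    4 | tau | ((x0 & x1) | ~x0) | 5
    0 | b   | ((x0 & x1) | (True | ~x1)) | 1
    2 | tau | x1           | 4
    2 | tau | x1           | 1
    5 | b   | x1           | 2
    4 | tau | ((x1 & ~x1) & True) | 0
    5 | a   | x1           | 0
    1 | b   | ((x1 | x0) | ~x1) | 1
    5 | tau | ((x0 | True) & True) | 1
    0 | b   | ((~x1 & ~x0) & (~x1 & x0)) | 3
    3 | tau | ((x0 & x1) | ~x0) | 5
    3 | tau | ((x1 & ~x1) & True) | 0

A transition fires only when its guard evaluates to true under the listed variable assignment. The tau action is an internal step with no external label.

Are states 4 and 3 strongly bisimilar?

Answer: BISIMILAR

Working:
Refine partition for ~:
  π0 = {{0,1,2,3,4,5}}
  π1 = {{0,1},{2,3,4},{5}}
  π2 = {{0},{1},{2,3,4},{5}}
Fixed point at round 3; 4 class(es).
class of 4: {2,3,4}; class of 3: {2,3,4}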